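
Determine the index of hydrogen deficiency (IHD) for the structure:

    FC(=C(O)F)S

1

Molecular formula from the SMILES: C2H2F2OS.
DoU = (2C + 2 + N − H − X)/2 = (2·2 + 2 + 0 − 2 − 2)/2 = 2/2 = 1.
(Structurally: 0 ring(s) + 1 π bond(s) = 1.)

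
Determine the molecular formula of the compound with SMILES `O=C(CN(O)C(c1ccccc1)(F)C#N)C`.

C11H11FN2O2

Heavy atoms from the SMILES: 11 C, 1 F, 2 N, 2 O.
Implicit hydrogens by atom environment:
  5 × C (aromatic): 1 H each → 5
  3 × C: no H
  2 × N: no H
  1 × C: 3 H
  1 × C: 2 H
  1 × C (aromatic): no H
  1 × F: no H
  1 × O: 1 H
  1 × O: no H
  Total hydrogens = 11.
Molecular formula: C11H11FN2O2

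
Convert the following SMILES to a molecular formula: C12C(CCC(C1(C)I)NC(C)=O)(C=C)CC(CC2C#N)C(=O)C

Heavy atoms from the SMILES: 18 C, 1 I, 2 N, 2 O.
Implicit hydrogens by atom environment:
  5 × C: 2 H each → 10
  5 × C: 1 H each → 5
  5 × C: no H
  3 × C: 3 H each → 9
  2 × O: no H
  1 × I: no H
  1 × N: 1 H
  1 × N: no H
  Total hydrogens = 25.
Molecular formula: C18H25IN2O2

C18H25IN2O2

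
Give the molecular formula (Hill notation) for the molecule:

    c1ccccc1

C6H6

Heavy atoms from the SMILES: 6 C.
Implicit hydrogens by atom environment:
  6 × C (aromatic): 1 H each → 6
  Total hydrogens = 6.
Molecular formula: C6H6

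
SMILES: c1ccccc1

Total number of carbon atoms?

6

The symbol for carbon appears 6 times in the SMILES. Lowercase c denotes aromatic carbon and counts toward C.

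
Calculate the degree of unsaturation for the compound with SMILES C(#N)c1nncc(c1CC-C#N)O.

8

Molecular formula from the SMILES: C8H6N4O.
DoU = (2C + 2 + N − H − X)/2 = (2·8 + 2 + 4 − 6 − 0)/2 = 16/2 = 8.
(Structurally: 1 ring(s) + 7 π bond(s) = 8.)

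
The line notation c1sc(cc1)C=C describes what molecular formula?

C6H6S

Heavy atoms from the SMILES: 6 C, 1 S.
Implicit hydrogens by atom environment:
  3 × C (aromatic): 1 H each → 3
  1 × C: 2 H
  1 × C: 1 H
  1 × C (aromatic): no H
  1 × S (aromatic): no H
  Total hydrogens = 6.
Molecular formula: C6H6S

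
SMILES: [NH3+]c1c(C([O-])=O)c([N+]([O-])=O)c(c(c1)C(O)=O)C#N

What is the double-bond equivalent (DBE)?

Molecular formula from the SMILES: C9H5N3O6.
DoU = (2C + 2 + N − H − X)/2 = (2·9 + 2 + 3 − 5 − 0)/2 = 18/2 = 9.
(Structurally: 1 ring(s) + 8 π bond(s) = 9.)

9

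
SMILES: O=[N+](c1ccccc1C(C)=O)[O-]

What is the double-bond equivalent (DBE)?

6

Molecular formula from the SMILES: C8H7NO3.
DoU = (2C + 2 + N − H − X)/2 = (2·8 + 2 + 1 − 7 − 0)/2 = 12/2 = 6.
(Structurally: 1 ring(s) + 5 π bond(s) = 6.)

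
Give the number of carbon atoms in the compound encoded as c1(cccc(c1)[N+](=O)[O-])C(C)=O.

The symbol for carbon appears 8 times in the SMILES. Lowercase c denotes aromatic carbon and counts toward C.

8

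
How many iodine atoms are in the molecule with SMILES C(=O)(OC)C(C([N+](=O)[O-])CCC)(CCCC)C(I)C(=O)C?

1

The symbol for iodine appears 1 time in the SMILES.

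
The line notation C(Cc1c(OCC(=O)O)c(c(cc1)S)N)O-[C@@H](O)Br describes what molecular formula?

C11H14BrNO5S

Heavy atoms from the SMILES: 1 Br, 11 C, 1 N, 5 O, 1 S.
Implicit hydrogens by atom environment:
  4 × C (aromatic): no H
  3 × C: 2 H each → 6
  3 × O: no H
  2 × C (aromatic): 1 H each → 2
  2 × O: 1 H each → 2
  1 × Br: no H
  1 × C: 1 H
  1 × C: no H
  1 × N: 2 H
  1 × S: 1 H
  Total hydrogens = 14.
Molecular formula: C11H14BrNO5S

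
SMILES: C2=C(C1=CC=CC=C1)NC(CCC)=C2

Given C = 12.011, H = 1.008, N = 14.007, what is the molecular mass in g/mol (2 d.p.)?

Molecular formula: C13H15N.
M = 13×12.011 + 15×1.008 + 1×14.007 = 185.27 g/mol.

185.27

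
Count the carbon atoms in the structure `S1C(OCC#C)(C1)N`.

The symbol for carbon appears 5 times in the SMILES.

5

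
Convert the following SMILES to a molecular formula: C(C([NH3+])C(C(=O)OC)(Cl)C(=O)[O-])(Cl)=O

C6H7Cl2NO5

Heavy atoms from the SMILES: 6 C, 2 Cl, 1 N, 5 O.
Implicit hydrogens by atom environment:
  4 × C: no H
  4 × O: no H
  2 × Cl: no H
  1 × C: 3 H
  1 × C: 1 H
  1 × N (charge +1): 3 H
  1 × O (charge -1): no H
  Total hydrogens = 7.
Molecular formula: C6H7Cl2NO5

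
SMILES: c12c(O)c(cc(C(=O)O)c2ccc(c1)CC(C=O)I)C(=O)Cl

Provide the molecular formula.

Heavy atoms from the SMILES: 15 C, 1 Cl, 1 I, 5 O.
Implicit hydrogens by atom environment:
  6 × C (aromatic): no H
  4 × C (aromatic): 1 H each → 4
  3 × O: no H
  2 × C: 1 H each → 2
  2 × C: no H
  2 × O: 1 H each → 2
  1 × C: 2 H
  1 × Cl: no H
  1 × I: no H
  Total hydrogens = 10.
Molecular formula: C15H10ClIO5

C15H10ClIO5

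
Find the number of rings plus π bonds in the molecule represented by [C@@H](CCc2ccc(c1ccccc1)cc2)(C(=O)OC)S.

9

Molecular formula from the SMILES: C17H18O2S.
DoU = (2C + 2 + N − H − X)/2 = (2·17 + 2 + 0 − 18 − 0)/2 = 18/2 = 9.
(Structurally: 2 ring(s) + 7 π bond(s) = 9.)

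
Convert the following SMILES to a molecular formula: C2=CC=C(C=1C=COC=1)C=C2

Heavy atoms from the SMILES: 10 C, 1 O.
Implicit hydrogens by atom environment:
  8 × C (aromatic): 1 H each → 8
  2 × C (aromatic): no H
  1 × O (aromatic): no H
  Total hydrogens = 8.
Molecular formula: C10H8O

C10H8O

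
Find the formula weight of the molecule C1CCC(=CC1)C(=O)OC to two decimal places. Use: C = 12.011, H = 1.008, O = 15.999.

Molecular formula: C8H12O2.
M = 8×12.011 + 12×1.008 + 2×15.999 = 140.18 g/mol.

140.18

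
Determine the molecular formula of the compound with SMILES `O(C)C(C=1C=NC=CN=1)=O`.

Heavy atoms from the SMILES: 6 C, 2 N, 2 O.
Implicit hydrogens by atom environment:
  3 × C (aromatic): 1 H each → 3
  2 × N (aromatic): no H
  2 × O: no H
  1 × C: 3 H
  1 × C (aromatic): no H
  1 × C: no H
  Total hydrogens = 6.
Molecular formula: C6H6N2O2

C6H6N2O2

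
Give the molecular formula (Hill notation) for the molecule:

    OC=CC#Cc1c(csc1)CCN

C10H11NOS

Heavy atoms from the SMILES: 10 C, 1 N, 1 O, 1 S.
Implicit hydrogens by atom environment:
  2 × C: 2 H each → 4
  2 × C (aromatic): 1 H each → 2
  2 × C: 1 H each → 2
  2 × C (aromatic): no H
  2 × C: no H
  1 × N: 2 H
  1 × O: 1 H
  1 × S (aromatic): no H
  Total hydrogens = 11.
Molecular formula: C10H11NOS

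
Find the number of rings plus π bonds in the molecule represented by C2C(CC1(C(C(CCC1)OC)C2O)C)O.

Molecular formula from the SMILES: C12H22O3.
DoU = (2C + 2 + N − H − X)/2 = (2·12 + 2 + 0 − 22 − 0)/2 = 4/2 = 2.
(Structurally: 2 ring(s) + 0 π bond(s) = 2.)

2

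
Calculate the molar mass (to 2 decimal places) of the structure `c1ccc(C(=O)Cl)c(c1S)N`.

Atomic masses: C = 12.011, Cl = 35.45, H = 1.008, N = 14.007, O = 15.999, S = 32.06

Molecular formula: C7H6ClNOS.
M = 7×12.011 + 1×35.45 + 6×1.008 + 1×14.007 + 1×15.999 + 1×32.06 = 187.64 g/mol.

187.64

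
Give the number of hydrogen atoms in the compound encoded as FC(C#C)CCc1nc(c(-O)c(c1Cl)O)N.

10

Hydrogens are implicit in SMILES; fill each atom to its normal valence:
  5 × C (aromatic): no H
  2 × C: 2 H each → 4
  2 × C: 1 H each → 2
  2 × O: 1 H each → 2
  1 × C: no H
  1 × Cl: no H
  1 × F: no H
  1 × N: 2 H
  1 × N (aromatic): no H
  Total hydrogens = 10.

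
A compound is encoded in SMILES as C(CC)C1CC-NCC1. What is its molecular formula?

C8H17N

Heavy atoms from the SMILES: 8 C, 1 N.
Implicit hydrogens by atom environment:
  6 × C: 2 H each → 12
  1 × C: 3 H
  1 × C: 1 H
  1 × N: 1 H
  Total hydrogens = 17.
Molecular formula: C8H17N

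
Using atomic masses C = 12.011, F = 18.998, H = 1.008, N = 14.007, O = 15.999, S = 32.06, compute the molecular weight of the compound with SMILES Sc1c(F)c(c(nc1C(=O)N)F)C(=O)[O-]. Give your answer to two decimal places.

233.17

Molecular formula: C7H3F2N2O3S-.
M = 7×12.011 + 2×18.998 + 3×1.008 + 2×14.007 + 3×15.999 + 1×32.06 = 233.17 g/mol.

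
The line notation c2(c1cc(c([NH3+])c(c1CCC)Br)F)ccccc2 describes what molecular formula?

Heavy atoms from the SMILES: 1 Br, 15 C, 1 F, 1 N.
Implicit hydrogens by atom environment:
  6 × C (aromatic): 1 H each → 6
  6 × C (aromatic): no H
  2 × C: 2 H each → 4
  1 × Br: no H
  1 × C: 3 H
  1 × F: no H
  1 × N (charge +1): 3 H
  Total hydrogens = 16.
Net charge +1.
Molecular formula: C15H16BrFN+

C15H16BrFN+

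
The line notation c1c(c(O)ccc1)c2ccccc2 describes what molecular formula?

Heavy atoms from the SMILES: 12 C, 1 O.
Implicit hydrogens by atom environment:
  9 × C (aromatic): 1 H each → 9
  3 × C (aromatic): no H
  1 × O: 1 H
  Total hydrogens = 10.
Molecular formula: C12H10O

C12H10O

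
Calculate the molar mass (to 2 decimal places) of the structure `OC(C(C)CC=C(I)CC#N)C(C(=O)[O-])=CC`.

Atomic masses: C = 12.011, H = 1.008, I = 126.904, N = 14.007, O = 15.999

Molecular formula: C12H15INO3-.
M = 12×12.011 + 15×1.008 + 1×126.904 + 1×14.007 + 3×15.999 = 348.16 g/mol.

348.16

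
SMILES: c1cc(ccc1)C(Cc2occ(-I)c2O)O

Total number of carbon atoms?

The symbol for carbon appears 12 times in the SMILES. Lowercase c denotes aromatic carbon and counts toward C.

12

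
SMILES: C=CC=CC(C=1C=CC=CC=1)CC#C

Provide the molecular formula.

Heavy atoms from the SMILES: 14 C.
Implicit hydrogens by atom environment:
  5 × C: 1 H each → 5
  5 × C (aromatic): 1 H each → 5
  2 × C: 2 H each → 4
  1 × C: no H
  1 × C (aromatic): no H
  Total hydrogens = 14.
Molecular formula: C14H14

C14H14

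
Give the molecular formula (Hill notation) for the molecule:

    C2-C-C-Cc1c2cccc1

Heavy atoms from the SMILES: 10 C.
Implicit hydrogens by atom environment:
  4 × C: 2 H each → 8
  4 × C (aromatic): 1 H each → 4
  2 × C (aromatic): no H
  Total hydrogens = 12.
Molecular formula: C10H12

C10H12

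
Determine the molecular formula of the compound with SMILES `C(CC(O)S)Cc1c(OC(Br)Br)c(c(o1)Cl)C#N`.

C10H10Br2ClNO3S

Heavy atoms from the SMILES: 2 Br, 10 C, 1 Cl, 1 N, 3 O, 1 S.
Implicit hydrogens by atom environment:
  4 × C (aromatic): no H
  3 × C: 2 H each → 6
  2 × Br: no H
  2 × C: 1 H each → 2
  1 × C: no H
  1 × Cl: no H
  1 × N: no H
  1 × O: 1 H
  1 × O (aromatic): no H
  1 × O: no H
  1 × S: 1 H
  Total hydrogens = 10.
Molecular formula: C10H10Br2ClNO3S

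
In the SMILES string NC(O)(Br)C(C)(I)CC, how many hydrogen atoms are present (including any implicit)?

Hydrogens are implicit in SMILES; fill each atom to its normal valence:
  2 × C: 3 H each → 6
  2 × C: no H
  1 × Br: no H
  1 × C: 2 H
  1 × I: no H
  1 × N: 2 H
  1 × O: 1 H
  Total hydrogens = 11.

11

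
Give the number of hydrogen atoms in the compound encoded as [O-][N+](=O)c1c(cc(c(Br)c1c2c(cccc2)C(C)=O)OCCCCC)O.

20

Hydrogens are implicit in SMILES; fill each atom to its normal valence:
  7 × C (aromatic): no H
  5 × C (aromatic): 1 H each → 5
  4 × C: 2 H each → 8
  3 × O: no H
  2 × C: 3 H each → 6
  1 × Br: no H
  1 × C: no H
  1 × N (charge +1): no H
  1 × O: 1 H
  1 × O (charge -1): no H
  Total hydrogens = 20.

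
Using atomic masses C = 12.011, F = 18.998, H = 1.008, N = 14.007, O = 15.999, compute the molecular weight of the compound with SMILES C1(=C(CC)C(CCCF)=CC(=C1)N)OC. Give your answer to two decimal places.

Molecular formula: C12H18FNO.
M = 12×12.011 + 1×18.998 + 18×1.008 + 1×14.007 + 1×15.999 = 211.28 g/mol.

211.28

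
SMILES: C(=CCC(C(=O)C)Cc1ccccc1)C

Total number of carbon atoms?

14

The symbol for carbon appears 14 times in the SMILES. Lowercase c denotes aromatic carbon and counts toward C.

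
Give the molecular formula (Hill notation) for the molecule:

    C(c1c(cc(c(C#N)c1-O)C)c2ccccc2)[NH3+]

Heavy atoms from the SMILES: 15 C, 2 N, 1 O.
Implicit hydrogens by atom environment:
  6 × C (aromatic): 1 H each → 6
  6 × C (aromatic): no H
  1 × C: 3 H
  1 × C: 2 H
  1 × C: no H
  1 × N (charge +1): 3 H
  1 × N: no H
  1 × O: 1 H
  Total hydrogens = 15.
Net charge +1.
Molecular formula: C15H15N2O+

C15H15N2O+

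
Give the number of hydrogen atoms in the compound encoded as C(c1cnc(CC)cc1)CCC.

17

Hydrogens are implicit in SMILES; fill each atom to its normal valence:
  4 × C: 2 H each → 8
  3 × C (aromatic): 1 H each → 3
  2 × C: 3 H each → 6
  2 × C (aromatic): no H
  1 × N (aromatic): no H
  Total hydrogens = 17.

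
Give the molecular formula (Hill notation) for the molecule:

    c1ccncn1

Heavy atoms from the SMILES: 4 C, 2 N.
Implicit hydrogens by atom environment:
  4 × C (aromatic): 1 H each → 4
  2 × N (aromatic): no H
  Total hydrogens = 4.
Molecular formula: C4H4N2

C4H4N2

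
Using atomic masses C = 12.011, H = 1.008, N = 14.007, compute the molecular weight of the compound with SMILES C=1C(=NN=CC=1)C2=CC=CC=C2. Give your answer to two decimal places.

156.19

Molecular formula: C10H8N2.
M = 10×12.011 + 8×1.008 + 2×14.007 = 156.19 g/mol.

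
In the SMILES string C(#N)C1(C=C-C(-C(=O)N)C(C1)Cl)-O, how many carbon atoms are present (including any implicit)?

The symbol for carbon appears 8 times in the SMILES. (Cl is a single chlorine, not C + l.)

8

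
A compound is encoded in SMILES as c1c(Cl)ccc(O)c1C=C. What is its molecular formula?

C8H7ClO

Heavy atoms from the SMILES: 8 C, 1 Cl, 1 O.
Implicit hydrogens by atom environment:
  3 × C (aromatic): 1 H each → 3
  3 × C (aromatic): no H
  1 × C: 2 H
  1 × C: 1 H
  1 × Cl: no H
  1 × O: 1 H
  Total hydrogens = 7.
Molecular formula: C8H7ClO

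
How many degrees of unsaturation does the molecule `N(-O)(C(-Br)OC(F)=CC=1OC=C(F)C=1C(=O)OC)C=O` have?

Molecular formula from the SMILES: C10H8BrF2NO6.
DoU = (2C + 2 + N − H − X)/2 = (2·10 + 2 + 1 − 8 − 3)/2 = 12/2 = 6.
(Structurally: 1 ring(s) + 5 π bond(s) = 6.)

6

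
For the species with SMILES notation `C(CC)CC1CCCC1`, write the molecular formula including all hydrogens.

C9H18

Heavy atoms from the SMILES: 9 C.
Implicit hydrogens by atom environment:
  7 × C: 2 H each → 14
  1 × C: 3 H
  1 × C: 1 H
  Total hydrogens = 18.
Molecular formula: C9H18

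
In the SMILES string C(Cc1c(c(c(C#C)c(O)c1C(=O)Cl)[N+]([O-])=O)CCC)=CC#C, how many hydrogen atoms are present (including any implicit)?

Hydrogens are implicit in SMILES; fill each atom to its normal valence:
  6 × C (aromatic): no H
  4 × C: 1 H each → 4
  3 × C: 2 H each → 6
  3 × C: no H
  2 × O: no H
  1 × C: 3 H
  1 × Cl: no H
  1 × N (charge +1): no H
  1 × O: 1 H
  1 × O (charge -1): no H
  Total hydrogens = 14.

14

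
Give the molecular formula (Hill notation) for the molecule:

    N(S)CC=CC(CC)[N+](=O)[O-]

Heavy atoms from the SMILES: 6 C, 2 N, 2 O, 1 S.
Implicit hydrogens by atom environment:
  3 × C: 1 H each → 3
  2 × C: 2 H each → 4
  1 × C: 3 H
  1 × N: 1 H
  1 × N (charge +1): no H
  1 × O: no H
  1 × O (charge -1): no H
  1 × S: 1 H
  Total hydrogens = 12.
Molecular formula: C6H12N2O2S

C6H12N2O2S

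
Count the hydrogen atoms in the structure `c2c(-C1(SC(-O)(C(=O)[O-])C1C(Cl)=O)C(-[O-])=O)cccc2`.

Hydrogens are implicit in SMILES; fill each atom to its normal valence:
  5 × C (aromatic): 1 H each → 5
  5 × C: no H
  3 × O: no H
  2 × O (charge -1): no H
  1 × C: 1 H
  1 × C (aromatic): no H
  1 × Cl: no H
  1 × O: 1 H
  1 × S: no H
  Total hydrogens = 7.

7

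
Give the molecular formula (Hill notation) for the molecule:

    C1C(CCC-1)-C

Heavy atoms from the SMILES: 6 C.
Implicit hydrogens by atom environment:
  4 × C: 2 H each → 8
  1 × C: 3 H
  1 × C: 1 H
  Total hydrogens = 12.
Molecular formula: C6H12

C6H12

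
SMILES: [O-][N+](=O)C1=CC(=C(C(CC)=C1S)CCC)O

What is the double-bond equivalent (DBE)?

5

Molecular formula from the SMILES: C11H15NO3S.
DoU = (2C + 2 + N − H − X)/2 = (2·11 + 2 + 1 − 15 − 0)/2 = 10/2 = 5.
(Structurally: 1 ring(s) + 4 π bond(s) = 5.)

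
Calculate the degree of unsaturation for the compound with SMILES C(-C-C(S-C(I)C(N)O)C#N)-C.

2

Molecular formula from the SMILES: C7H13IN2OS.
DoU = (2C + 2 + N − H − X)/2 = (2·7 + 2 + 2 − 13 − 1)/2 = 4/2 = 2.
(Structurally: 0 ring(s) + 2 π bond(s) = 2.)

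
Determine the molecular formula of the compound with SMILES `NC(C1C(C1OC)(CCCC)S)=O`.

Heavy atoms from the SMILES: 9 C, 1 N, 2 O, 1 S.
Implicit hydrogens by atom environment:
  3 × C: 2 H each → 6
  2 × C: 3 H each → 6
  2 × C: 1 H each → 2
  2 × C: no H
  2 × O: no H
  1 × N: 2 H
  1 × S: 1 H
  Total hydrogens = 17.
Molecular formula: C9H17NO2S

C9H17NO2S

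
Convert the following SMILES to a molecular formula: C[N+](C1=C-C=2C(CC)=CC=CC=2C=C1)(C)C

C15H20N+

Heavy atoms from the SMILES: 15 C, 1 N.
Implicit hydrogens by atom environment:
  6 × C (aromatic): 1 H each → 6
  4 × C: 3 H each → 12
  4 × C (aromatic): no H
  1 × C: 2 H
  1 × N (charge +1): no H
  Total hydrogens = 20.
Net charge +1.
Molecular formula: C15H20N+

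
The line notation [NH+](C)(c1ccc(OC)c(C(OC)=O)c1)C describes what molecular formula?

C11H16NO3+

Heavy atoms from the SMILES: 11 C, 1 N, 3 O.
Implicit hydrogens by atom environment:
  4 × C: 3 H each → 12
  3 × C (aromatic): 1 H each → 3
  3 × C (aromatic): no H
  3 × O: no H
  1 × C: no H
  1 × N (charge +1): 1 H
  Total hydrogens = 16.
Net charge +1.
Molecular formula: C11H16NO3+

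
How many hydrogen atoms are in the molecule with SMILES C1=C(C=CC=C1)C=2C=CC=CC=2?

10

Hydrogens are implicit in SMILES; fill each atom to its normal valence:
  10 × C (aromatic): 1 H each → 10
  2 × C (aromatic): no H
  Total hydrogens = 10.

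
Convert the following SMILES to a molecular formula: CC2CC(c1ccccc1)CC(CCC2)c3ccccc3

Heavy atoms from the SMILES: 21 C.
Implicit hydrogens by atom environment:
  10 × C (aromatic): 1 H each → 10
  5 × C: 2 H each → 10
  3 × C: 1 H each → 3
  2 × C (aromatic): no H
  1 × C: 3 H
  Total hydrogens = 26.
Molecular formula: C21H26

C21H26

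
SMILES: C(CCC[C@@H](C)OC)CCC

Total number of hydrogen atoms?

22

Hydrogens are implicit in SMILES; fill each atom to its normal valence:
  6 × C: 2 H each → 12
  3 × C: 3 H each → 9
  1 × C: 1 H
  1 × O: no H
  Total hydrogens = 22.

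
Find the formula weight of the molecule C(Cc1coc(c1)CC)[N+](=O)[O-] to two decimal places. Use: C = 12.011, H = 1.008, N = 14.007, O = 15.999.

169.18

Molecular formula: C8H11NO3.
M = 8×12.011 + 11×1.008 + 1×14.007 + 3×15.999 = 169.18 g/mol.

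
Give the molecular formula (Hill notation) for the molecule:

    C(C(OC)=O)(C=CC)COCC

C9H16O3

Heavy atoms from the SMILES: 9 C, 3 O.
Implicit hydrogens by atom environment:
  3 × C: 3 H each → 9
  3 × C: 1 H each → 3
  3 × O: no H
  2 × C: 2 H each → 4
  1 × C: no H
  Total hydrogens = 16.
Molecular formula: C9H16O3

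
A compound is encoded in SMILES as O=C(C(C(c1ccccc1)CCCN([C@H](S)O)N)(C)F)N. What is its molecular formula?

Heavy atoms from the SMILES: 14 C, 1 F, 3 N, 2 O, 1 S.
Implicit hydrogens by atom environment:
  5 × C (aromatic): 1 H each → 5
  3 × C: 2 H each → 6
  2 × C: 1 H each → 2
  2 × C: no H
  2 × N: 2 H each → 4
  1 × C: 3 H
  1 × C (aromatic): no H
  1 × F: no H
  1 × N: no H
  1 × O: 1 H
  1 × O: no H
  1 × S: 1 H
  Total hydrogens = 22.
Molecular formula: C14H22FN3O2S

C14H22FN3O2S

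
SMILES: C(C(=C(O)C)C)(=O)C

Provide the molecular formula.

C6H10O2

Heavy atoms from the SMILES: 6 C, 2 O.
Implicit hydrogens by atom environment:
  3 × C: 3 H each → 9
  3 × C: no H
  1 × O: 1 H
  1 × O: no H
  Total hydrogens = 10.
Molecular formula: C6H10O2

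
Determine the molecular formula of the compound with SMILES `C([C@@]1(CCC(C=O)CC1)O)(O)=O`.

Heavy atoms from the SMILES: 8 C, 4 O.
Implicit hydrogens by atom environment:
  4 × C: 2 H each → 8
  2 × C: 1 H each → 2
  2 × C: no H
  2 × O: 1 H each → 2
  2 × O: no H
  Total hydrogens = 12.
Molecular formula: C8H12O4

C8H12O4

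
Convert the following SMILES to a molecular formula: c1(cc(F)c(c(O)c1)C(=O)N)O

Heavy atoms from the SMILES: 7 C, 1 F, 1 N, 3 O.
Implicit hydrogens by atom environment:
  4 × C (aromatic): no H
  2 × C (aromatic): 1 H each → 2
  2 × O: 1 H each → 2
  1 × C: no H
  1 × F: no H
  1 × N: 2 H
  1 × O: no H
  Total hydrogens = 6.
Molecular formula: C7H6FNO3

C7H6FNO3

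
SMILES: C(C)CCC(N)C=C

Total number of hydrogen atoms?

Hydrogens are implicit in SMILES; fill each atom to its normal valence:
  4 × C: 2 H each → 8
  2 × C: 1 H each → 2
  1 × C: 3 H
  1 × N: 2 H
  Total hydrogens = 15.

15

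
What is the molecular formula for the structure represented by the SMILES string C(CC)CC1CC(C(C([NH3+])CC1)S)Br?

C11H23BrNS+

Heavy atoms from the SMILES: 1 Br, 11 C, 1 N, 1 S.
Implicit hydrogens by atom environment:
  6 × C: 2 H each → 12
  4 × C: 1 H each → 4
  1 × Br: no H
  1 × C: 3 H
  1 × N (charge +1): 3 H
  1 × S: 1 H
  Total hydrogens = 23.
Net charge +1.
Molecular formula: C11H23BrNS+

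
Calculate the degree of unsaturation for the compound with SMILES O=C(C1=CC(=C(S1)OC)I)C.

4

Molecular formula from the SMILES: C7H7IO2S.
DoU = (2C + 2 + N − H − X)/2 = (2·7 + 2 + 0 − 7 − 1)/2 = 8/2 = 4.
(Structurally: 1 ring(s) + 3 π bond(s) = 4.)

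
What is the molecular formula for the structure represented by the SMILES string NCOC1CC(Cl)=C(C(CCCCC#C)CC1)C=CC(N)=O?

Heavy atoms from the SMILES: 17 C, 1 Cl, 2 N, 2 O.
Implicit hydrogens by atom environment:
  8 × C: 2 H each → 16
  5 × C: 1 H each → 5
  4 × C: no H
  2 × N: 2 H each → 4
  2 × O: no H
  1 × Cl: no H
  Total hydrogens = 25.
Molecular formula: C17H25ClN2O2

C17H25ClN2O2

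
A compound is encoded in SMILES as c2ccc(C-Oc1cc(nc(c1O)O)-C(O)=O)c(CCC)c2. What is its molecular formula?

C16H17NO5

Heavy atoms from the SMILES: 16 C, 1 N, 5 O.
Implicit hydrogens by atom environment:
  6 × C (aromatic): no H
  5 × C (aromatic): 1 H each → 5
  3 × C: 2 H each → 6
  3 × O: 1 H each → 3
  2 × O: no H
  1 × C: 3 H
  1 × C: no H
  1 × N (aromatic): no H
  Total hydrogens = 17.
Molecular formula: C16H17NO5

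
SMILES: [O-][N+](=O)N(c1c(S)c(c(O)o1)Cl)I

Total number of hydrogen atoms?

2

Hydrogens are implicit in SMILES; fill each atom to its normal valence:
  4 × C (aromatic): no H
  1 × Cl: no H
  1 × I: no H
  1 × N: no H
  1 × N (charge +1): no H
  1 × O: 1 H
  1 × O (aromatic): no H
  1 × O: no H
  1 × O (charge -1): no H
  1 × S: 1 H
  Total hydrogens = 2.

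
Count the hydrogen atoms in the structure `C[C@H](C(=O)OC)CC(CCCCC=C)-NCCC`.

29

Hydrogens are implicit in SMILES; fill each atom to its normal valence:
  8 × C: 2 H each → 16
  3 × C: 3 H each → 9
  3 × C: 1 H each → 3
  2 × O: no H
  1 × C: no H
  1 × N: 1 H
  Total hydrogens = 29.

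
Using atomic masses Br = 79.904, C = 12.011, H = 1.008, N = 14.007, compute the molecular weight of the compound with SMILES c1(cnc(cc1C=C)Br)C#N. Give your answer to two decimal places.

Molecular formula: C8H5BrN2.
M = 1×79.904 + 8×12.011 + 5×1.008 + 2×14.007 = 209.05 g/mol.

209.05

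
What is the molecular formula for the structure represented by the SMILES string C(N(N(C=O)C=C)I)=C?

C5H7IN2O

Heavy atoms from the SMILES: 5 C, 1 I, 2 N, 1 O.
Implicit hydrogens by atom environment:
  3 × C: 1 H each → 3
  2 × C: 2 H each → 4
  2 × N: no H
  1 × I: no H
  1 × O: no H
  Total hydrogens = 7.
Molecular formula: C5H7IN2O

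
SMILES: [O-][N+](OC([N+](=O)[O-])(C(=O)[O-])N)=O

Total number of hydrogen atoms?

Hydrogens are implicit in SMILES; fill each atom to its normal valence:
  4 × O: no H
  3 × O (charge -1): no H
  2 × C: no H
  2 × N (charge +1): no H
  1 × N: 2 H
  Total hydrogens = 2.

2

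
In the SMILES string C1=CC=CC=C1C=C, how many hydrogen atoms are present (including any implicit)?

Hydrogens are implicit in SMILES; fill each atom to its normal valence:
  5 × C (aromatic): 1 H each → 5
  1 × C: 2 H
  1 × C: 1 H
  1 × C (aromatic): no H
  Total hydrogens = 8.

8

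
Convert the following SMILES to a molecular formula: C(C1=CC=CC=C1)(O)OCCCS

Heavy atoms from the SMILES: 10 C, 2 O, 1 S.
Implicit hydrogens by atom environment:
  5 × C (aromatic): 1 H each → 5
  3 × C: 2 H each → 6
  1 × C: 1 H
  1 × C (aromatic): no H
  1 × O: 1 H
  1 × O: no H
  1 × S: 1 H
  Total hydrogens = 14.
Molecular formula: C10H14O2S

C10H14O2S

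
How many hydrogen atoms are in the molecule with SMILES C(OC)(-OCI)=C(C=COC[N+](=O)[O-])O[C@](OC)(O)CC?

Hydrogens are implicit in SMILES; fill each atom to its normal valence:
  6 × O: no H
  3 × C: 3 H each → 9
  3 × C: 2 H each → 6
  3 × C: no H
  2 × C: 1 H each → 2
  1 × I: no H
  1 × N (charge +1): no H
  1 × O: 1 H
  1 × O (charge -1): no H
  Total hydrogens = 18.

18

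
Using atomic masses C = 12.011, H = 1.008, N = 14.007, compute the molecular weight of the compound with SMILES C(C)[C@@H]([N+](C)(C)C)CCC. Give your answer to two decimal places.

144.28

Molecular formula: C9H22N+.
M = 9×12.011 + 22×1.008 + 1×14.007 = 144.28 g/mol.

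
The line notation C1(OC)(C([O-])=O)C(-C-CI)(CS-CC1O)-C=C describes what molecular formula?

Heavy atoms from the SMILES: 11 C, 1 I, 4 O, 1 S.
Implicit hydrogens by atom environment:
  5 × C: 2 H each → 10
  3 × C: no H
  2 × C: 1 H each → 2
  2 × O: no H
  1 × C: 3 H
  1 × I: no H
  1 × O: 1 H
  1 × O (charge -1): no H
  1 × S: no H
  Total hydrogens = 16.
Net charge -1.
Molecular formula: C11H16IO4S-

C11H16IO4S-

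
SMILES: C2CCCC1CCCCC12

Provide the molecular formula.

Heavy atoms from the SMILES: 10 C.
Implicit hydrogens by atom environment:
  8 × C: 2 H each → 16
  2 × C: 1 H each → 2
  Total hydrogens = 18.
Molecular formula: C10H18

C10H18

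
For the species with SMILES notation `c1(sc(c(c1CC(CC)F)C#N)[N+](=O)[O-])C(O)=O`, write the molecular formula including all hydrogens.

C10H9FN2O4S

Heavy atoms from the SMILES: 10 C, 1 F, 2 N, 4 O, 1 S.
Implicit hydrogens by atom environment:
  4 × C (aromatic): no H
  2 × C: 2 H each → 4
  2 × C: no H
  2 × O: no H
  1 × C: 3 H
  1 × C: 1 H
  1 × F: no H
  1 × N: no H
  1 × N (charge +1): no H
  1 × O: 1 H
  1 × O (charge -1): no H
  1 × S (aromatic): no H
  Total hydrogens = 9.
Molecular formula: C10H9FN2O4S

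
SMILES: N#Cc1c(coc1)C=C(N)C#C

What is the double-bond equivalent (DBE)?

8

Molecular formula from the SMILES: C9H6N2O.
DoU = (2C + 2 + N − H − X)/2 = (2·9 + 2 + 2 − 6 − 0)/2 = 16/2 = 8.
(Structurally: 1 ring(s) + 7 π bond(s) = 8.)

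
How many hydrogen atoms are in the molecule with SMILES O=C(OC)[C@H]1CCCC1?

Hydrogens are implicit in SMILES; fill each atom to its normal valence:
  4 × C: 2 H each → 8
  2 × O: no H
  1 × C: 3 H
  1 × C: 1 H
  1 × C: no H
  Total hydrogens = 12.

12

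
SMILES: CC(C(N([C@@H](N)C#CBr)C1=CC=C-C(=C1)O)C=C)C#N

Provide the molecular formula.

C15H16BrN3O

Heavy atoms from the SMILES: 1 Br, 15 C, 3 N, 1 O.
Implicit hydrogens by atom environment:
  4 × C: 1 H each → 4
  4 × C (aromatic): 1 H each → 4
  3 × C: no H
  2 × C (aromatic): no H
  2 × N: no H
  1 × Br: no H
  1 × C: 3 H
  1 × C: 2 H
  1 × N: 2 H
  1 × O: 1 H
  Total hydrogens = 16.
Molecular formula: C15H16BrN3O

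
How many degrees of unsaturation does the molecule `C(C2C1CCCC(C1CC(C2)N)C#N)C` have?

Molecular formula from the SMILES: C13H22N2.
DoU = (2C + 2 + N − H − X)/2 = (2·13 + 2 + 2 − 22 − 0)/2 = 8/2 = 4.
(Structurally: 2 ring(s) + 2 π bond(s) = 4.)

4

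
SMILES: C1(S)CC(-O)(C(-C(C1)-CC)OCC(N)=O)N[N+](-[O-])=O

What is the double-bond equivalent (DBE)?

3

Molecular formula from the SMILES: C10H19N3O5S.
DoU = (2C + 2 + N − H − X)/2 = (2·10 + 2 + 3 − 19 − 0)/2 = 6/2 = 3.
(Structurally: 1 ring(s) + 2 π bond(s) = 3.)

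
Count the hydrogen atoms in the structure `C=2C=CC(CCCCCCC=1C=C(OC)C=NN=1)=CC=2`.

22

Hydrogens are implicit in SMILES; fill each atom to its normal valence:
  7 × C (aromatic): 1 H each → 7
  6 × C: 2 H each → 12
  3 × C (aromatic): no H
  2 × N (aromatic): no H
  1 × C: 3 H
  1 × O: no H
  Total hydrogens = 22.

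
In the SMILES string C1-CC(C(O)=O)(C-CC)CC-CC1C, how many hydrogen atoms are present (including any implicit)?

Hydrogens are implicit in SMILES; fill each atom to its normal valence:
  7 × C: 2 H each → 14
  2 × C: 3 H each → 6
  2 × C: no H
  1 × C: 1 H
  1 × O: 1 H
  1 × O: no H
  Total hydrogens = 22.

22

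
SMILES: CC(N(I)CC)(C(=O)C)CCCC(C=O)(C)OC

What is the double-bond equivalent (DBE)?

2

Molecular formula from the SMILES: C13H24INO3.
DoU = (2C + 2 + N − H − X)/2 = (2·13 + 2 + 1 − 24 − 1)/2 = 4/2 = 2.
(Structurally: 0 ring(s) + 2 π bond(s) = 2.)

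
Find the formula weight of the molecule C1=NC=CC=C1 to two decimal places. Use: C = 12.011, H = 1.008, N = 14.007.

79.10

Molecular formula: C5H5N.
M = 5×12.011 + 5×1.008 + 1×14.007 = 79.10 g/mol.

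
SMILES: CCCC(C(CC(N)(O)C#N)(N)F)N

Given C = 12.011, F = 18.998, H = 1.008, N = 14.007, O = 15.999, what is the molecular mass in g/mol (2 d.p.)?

204.25

Molecular formula: C8H17FN4O.
M = 8×12.011 + 1×18.998 + 17×1.008 + 4×14.007 + 1×15.999 = 204.25 g/mol.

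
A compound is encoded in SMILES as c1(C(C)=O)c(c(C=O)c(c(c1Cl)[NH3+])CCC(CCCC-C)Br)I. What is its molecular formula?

Heavy atoms from the SMILES: 1 Br, 17 C, 1 Cl, 1 I, 1 N, 2 O.
Implicit hydrogens by atom environment:
  6 × C: 2 H each → 12
  6 × C (aromatic): no H
  2 × C: 3 H each → 6
  2 × C: 1 H each → 2
  2 × O: no H
  1 × Br: no H
  1 × C: no H
  1 × Cl: no H
  1 × I: no H
  1 × N (charge +1): 3 H
  Total hydrogens = 23.
Net charge +1.
Molecular formula: C17H23BrClINO2+

C17H23BrClINO2+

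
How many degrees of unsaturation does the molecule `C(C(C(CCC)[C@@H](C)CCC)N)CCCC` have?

0

Molecular formula from the SMILES: C15H33N.
DoU = (2C + 2 + N − H − X)/2 = (2·15 + 2 + 1 − 33 − 0)/2 = 0/2 = 0.
(Structurally: 0 ring(s) + 0 π bond(s) = 0.)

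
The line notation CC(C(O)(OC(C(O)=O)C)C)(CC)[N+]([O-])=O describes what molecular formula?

Heavy atoms from the SMILES: 9 C, 1 N, 6 O.
Implicit hydrogens by atom environment:
  4 × C: 3 H each → 12
  3 × C: no H
  3 × O: no H
  2 × O: 1 H each → 2
  1 × C: 2 H
  1 × C: 1 H
  1 × N (charge +1): no H
  1 × O (charge -1): no H
  Total hydrogens = 17.
Molecular formula: C9H17NO6

C9H17NO6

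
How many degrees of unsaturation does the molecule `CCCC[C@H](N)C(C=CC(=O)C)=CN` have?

3

Molecular formula from the SMILES: C11H20N2O.
DoU = (2C + 2 + N − H − X)/2 = (2·11 + 2 + 2 − 20 − 0)/2 = 6/2 = 3.
(Structurally: 0 ring(s) + 3 π bond(s) = 3.)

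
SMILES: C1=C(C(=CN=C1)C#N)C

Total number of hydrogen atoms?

Hydrogens are implicit in SMILES; fill each atom to its normal valence:
  3 × C (aromatic): 1 H each → 3
  2 × C (aromatic): no H
  1 × C: 3 H
  1 × C: no H
  1 × N (aromatic): no H
  1 × N: no H
  Total hydrogens = 6.

6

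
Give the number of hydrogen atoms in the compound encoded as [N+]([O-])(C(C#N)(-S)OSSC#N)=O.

Hydrogens are implicit in SMILES; fill each atom to its normal valence:
  3 × C: no H
  2 × N: no H
  2 × O: no H
  2 × S: no H
  1 × N (charge +1): no H
  1 × O (charge -1): no H
  1 × S: 1 H
  Total hydrogens = 1.

1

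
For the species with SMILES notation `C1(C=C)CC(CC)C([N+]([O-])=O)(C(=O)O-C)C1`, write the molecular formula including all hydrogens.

Heavy atoms from the SMILES: 11 C, 1 N, 4 O.
Implicit hydrogens by atom environment:
  4 × C: 2 H each → 8
  3 × C: 1 H each → 3
  3 × O: no H
  2 × C: 3 H each → 6
  2 × C: no H
  1 × N (charge +1): no H
  1 × O (charge -1): no H
  Total hydrogens = 17.
Molecular formula: C11H17NO4

C11H17NO4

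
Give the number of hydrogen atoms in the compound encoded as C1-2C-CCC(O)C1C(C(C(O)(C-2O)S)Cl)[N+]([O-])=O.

16

Hydrogens are implicit in SMILES; fill each atom to its normal valence:
  6 × C: 1 H each → 6
  3 × C: 2 H each → 6
  3 × O: 1 H each → 3
  1 × C: no H
  1 × Cl: no H
  1 × N (charge +1): no H
  1 × O: no H
  1 × O (charge -1): no H
  1 × S: 1 H
  Total hydrogens = 16.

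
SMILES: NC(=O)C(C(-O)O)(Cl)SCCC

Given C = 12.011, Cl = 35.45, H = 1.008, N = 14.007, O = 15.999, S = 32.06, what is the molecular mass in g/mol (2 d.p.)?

213.68

Molecular formula: C6H12ClNO3S.
M = 6×12.011 + 1×35.45 + 12×1.008 + 1×14.007 + 3×15.999 + 1×32.06 = 213.68 g/mol.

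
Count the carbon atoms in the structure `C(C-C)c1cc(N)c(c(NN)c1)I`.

9

The symbol for carbon appears 9 times in the SMILES. Lowercase c denotes aromatic carbon and counts toward C.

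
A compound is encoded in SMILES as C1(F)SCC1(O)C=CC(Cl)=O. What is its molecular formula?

C6H6ClFO2S

Heavy atoms from the SMILES: 6 C, 1 Cl, 1 F, 2 O, 1 S.
Implicit hydrogens by atom environment:
  3 × C: 1 H each → 3
  2 × C: no H
  1 × C: 2 H
  1 × Cl: no H
  1 × F: no H
  1 × O: 1 H
  1 × O: no H
  1 × S: no H
  Total hydrogens = 6.
Molecular formula: C6H6ClFO2S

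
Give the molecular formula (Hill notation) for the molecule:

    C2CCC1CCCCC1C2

C10H18

Heavy atoms from the SMILES: 10 C.
Implicit hydrogens by atom environment:
  8 × C: 2 H each → 16
  2 × C: 1 H each → 2
  Total hydrogens = 18.
Molecular formula: C10H18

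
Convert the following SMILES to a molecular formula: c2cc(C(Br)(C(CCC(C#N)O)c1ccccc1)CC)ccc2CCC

Heavy atoms from the SMILES: 1 Br, 23 C, 1 N, 1 O.
Implicit hydrogens by atom environment:
  9 × C (aromatic): 1 H each → 9
  5 × C: 2 H each → 10
  3 × C (aromatic): no H
  2 × C: 3 H each → 6
  2 × C: 1 H each → 2
  2 × C: no H
  1 × Br: no H
  1 × N: no H
  1 × O: 1 H
  Total hydrogens = 28.
Molecular formula: C23H28BrNO

C23H28BrNO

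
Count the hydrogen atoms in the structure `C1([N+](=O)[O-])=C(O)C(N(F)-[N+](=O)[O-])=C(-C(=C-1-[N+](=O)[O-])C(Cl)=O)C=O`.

2

Hydrogens are implicit in SMILES; fill each atom to its normal valence:
  6 × C (aromatic): no H
  5 × O: no H
  3 × N (charge +1): no H
  3 × O (charge -1): no H
  1 × C: 1 H
  1 × C: no H
  1 × Cl: no H
  1 × F: no H
  1 × N: no H
  1 × O: 1 H
  Total hydrogens = 2.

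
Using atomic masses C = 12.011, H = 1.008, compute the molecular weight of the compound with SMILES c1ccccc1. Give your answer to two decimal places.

Molecular formula: C6H6.
M = 6×12.011 + 6×1.008 = 78.11 g/mol.

78.11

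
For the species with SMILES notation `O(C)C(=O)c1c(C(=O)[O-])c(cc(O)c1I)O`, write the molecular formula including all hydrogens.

Heavy atoms from the SMILES: 9 C, 1 I, 6 O.
Implicit hydrogens by atom environment:
  5 × C (aromatic): no H
  3 × O: no H
  2 × C: no H
  2 × O: 1 H each → 2
  1 × C: 3 H
  1 × C (aromatic): 1 H
  1 × I: no H
  1 × O (charge -1): no H
  Total hydrogens = 6.
Net charge -1.
Molecular formula: C9H6IO6-

C9H6IO6-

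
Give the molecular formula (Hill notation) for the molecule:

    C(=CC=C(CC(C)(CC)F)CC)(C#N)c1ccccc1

C18H22FN

Heavy atoms from the SMILES: 18 C, 1 F, 1 N.
Implicit hydrogens by atom environment:
  5 × C (aromatic): 1 H each → 5
  4 × C: no H
  3 × C: 3 H each → 9
  3 × C: 2 H each → 6
  2 × C: 1 H each → 2
  1 × C (aromatic): no H
  1 × F: no H
  1 × N: no H
  Total hydrogens = 22.
Molecular formula: C18H22FN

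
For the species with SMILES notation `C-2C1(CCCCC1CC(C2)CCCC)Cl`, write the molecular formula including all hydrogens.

C14H25Cl

Heavy atoms from the SMILES: 14 C, 1 Cl.
Implicit hydrogens by atom environment:
  10 × C: 2 H each → 20
  2 × C: 1 H each → 2
  1 × C: 3 H
  1 × C: no H
  1 × Cl: no H
  Total hydrogens = 25.
Molecular formula: C14H25Cl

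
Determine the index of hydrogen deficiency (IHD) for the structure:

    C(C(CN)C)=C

1

Molecular formula from the SMILES: C5H11N.
DoU = (2C + 2 + N − H − X)/2 = (2·5 + 2 + 1 − 11 − 0)/2 = 2/2 = 1.
(Structurally: 0 ring(s) + 1 π bond(s) = 1.)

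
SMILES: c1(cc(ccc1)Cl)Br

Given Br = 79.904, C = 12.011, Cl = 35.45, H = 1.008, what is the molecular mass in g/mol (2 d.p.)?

Molecular formula: C6H4BrCl.
M = 1×79.904 + 6×12.011 + 1×35.45 + 4×1.008 = 191.45 g/mol.

191.45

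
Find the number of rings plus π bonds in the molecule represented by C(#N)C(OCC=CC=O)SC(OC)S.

4

Molecular formula from the SMILES: C8H11NO3S2.
DoU = (2C + 2 + N − H − X)/2 = (2·8 + 2 + 1 − 11 − 0)/2 = 8/2 = 4.
(Structurally: 0 ring(s) + 4 π bond(s) = 4.)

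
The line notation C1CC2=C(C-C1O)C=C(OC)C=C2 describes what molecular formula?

Heavy atoms from the SMILES: 11 C, 2 O.
Implicit hydrogens by atom environment:
  3 × C: 2 H each → 6
  3 × C (aromatic): 1 H each → 3
  3 × C (aromatic): no H
  1 × C: 3 H
  1 × C: 1 H
  1 × O: 1 H
  1 × O: no H
  Total hydrogens = 14.
Molecular formula: C11H14O2

C11H14O2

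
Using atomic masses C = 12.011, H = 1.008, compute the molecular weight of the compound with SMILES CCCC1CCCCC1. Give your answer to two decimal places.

Molecular formula: C9H18.
M = 9×12.011 + 18×1.008 = 126.24 g/mol.

126.24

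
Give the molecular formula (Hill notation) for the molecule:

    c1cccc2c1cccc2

C10H8

Heavy atoms from the SMILES: 10 C.
Implicit hydrogens by atom environment:
  8 × C (aromatic): 1 H each → 8
  2 × C (aromatic): no H
  Total hydrogens = 8.
Molecular formula: C10H8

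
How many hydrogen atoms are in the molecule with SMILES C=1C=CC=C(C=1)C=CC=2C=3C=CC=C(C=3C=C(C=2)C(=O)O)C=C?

16

Hydrogens are implicit in SMILES; fill each atom to its normal valence:
  10 × C (aromatic): 1 H each → 10
  6 × C (aromatic): no H
  3 × C: 1 H each → 3
  1 × C: 2 H
  1 × C: no H
  1 × O: 1 H
  1 × O: no H
  Total hydrogens = 16.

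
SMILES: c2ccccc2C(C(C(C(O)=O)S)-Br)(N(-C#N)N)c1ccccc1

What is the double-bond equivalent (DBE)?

Molecular formula from the SMILES: C17H16BrN3O2S.
DoU = (2C + 2 + N − H − X)/2 = (2·17 + 2 + 3 − 16 − 1)/2 = 22/2 = 11.
(Structurally: 2 ring(s) + 9 π bond(s) = 11.)

11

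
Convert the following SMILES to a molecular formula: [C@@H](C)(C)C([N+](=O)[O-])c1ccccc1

C10H13NO2

Heavy atoms from the SMILES: 10 C, 1 N, 2 O.
Implicit hydrogens by atom environment:
  5 × C (aromatic): 1 H each → 5
  2 × C: 3 H each → 6
  2 × C: 1 H each → 2
  1 × C (aromatic): no H
  1 × N (charge +1): no H
  1 × O: no H
  1 × O (charge -1): no H
  Total hydrogens = 13.
Molecular formula: C10H13NO2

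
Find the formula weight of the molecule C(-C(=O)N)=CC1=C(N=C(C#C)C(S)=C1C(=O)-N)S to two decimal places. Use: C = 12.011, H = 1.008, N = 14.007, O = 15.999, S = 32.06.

Molecular formula: C11H9N3O2S2.
M = 11×12.011 + 9×1.008 + 3×14.007 + 2×15.999 + 2×32.06 = 279.33 g/mol.

279.33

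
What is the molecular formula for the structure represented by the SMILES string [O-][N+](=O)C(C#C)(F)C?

Heavy atoms from the SMILES: 4 C, 1 F, 1 N, 2 O.
Implicit hydrogens by atom environment:
  2 × C: no H
  1 × C: 3 H
  1 × C: 1 H
  1 × F: no H
  1 × N (charge +1): no H
  1 × O: no H
  1 × O (charge -1): no H
  Total hydrogens = 4.
Molecular formula: C4H4FNO2

C4H4FNO2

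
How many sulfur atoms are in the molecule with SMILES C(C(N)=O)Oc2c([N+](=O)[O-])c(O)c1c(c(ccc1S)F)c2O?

The symbol for sulfur appears 1 time in the SMILES.

1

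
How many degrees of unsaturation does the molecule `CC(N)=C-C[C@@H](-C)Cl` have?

1

Molecular formula from the SMILES: C6H12ClN.
DoU = (2C + 2 + N − H − X)/2 = (2·6 + 2 + 1 − 12 − 1)/2 = 2/2 = 1.
(Structurally: 0 ring(s) + 1 π bond(s) = 1.)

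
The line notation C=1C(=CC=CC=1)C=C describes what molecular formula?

C8H8

Heavy atoms from the SMILES: 8 C.
Implicit hydrogens by atom environment:
  5 × C (aromatic): 1 H each → 5
  1 × C: 2 H
  1 × C: 1 H
  1 × C (aromatic): no H
  Total hydrogens = 8.
Molecular formula: C8H8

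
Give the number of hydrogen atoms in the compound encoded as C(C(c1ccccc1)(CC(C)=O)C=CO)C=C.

Hydrogens are implicit in SMILES; fill each atom to its normal valence:
  5 × C (aromatic): 1 H each → 5
  3 × C: 2 H each → 6
  3 × C: 1 H each → 3
  2 × C: no H
  1 × C: 3 H
  1 × C (aromatic): no H
  1 × O: 1 H
  1 × O: no H
  Total hydrogens = 18.

18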